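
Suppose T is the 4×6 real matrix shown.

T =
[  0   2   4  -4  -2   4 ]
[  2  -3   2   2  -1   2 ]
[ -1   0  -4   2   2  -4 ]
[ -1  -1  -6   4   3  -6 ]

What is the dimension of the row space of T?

2

Row reduce to echelon form.
Swap R1 ↔ R2
R3 ← R3 + (1/2)·R1: [0, -3/2, -3, 3, 3/2, -3]
R4 ← R4 + (1/2)·R1: [0, -5/2, -5, 5, 5/2, -5]
R3 ← R3 + (3/4)·R2: [0, 0, 0, 0, 0, 0]
R4 ← R4 + (5/4)·R2: [0, 0, 0, 0, 0, 0]
Echelon form has 2 nonzero rows, so rank(T) = 2.
The row space has dimension equal to the rank: 2.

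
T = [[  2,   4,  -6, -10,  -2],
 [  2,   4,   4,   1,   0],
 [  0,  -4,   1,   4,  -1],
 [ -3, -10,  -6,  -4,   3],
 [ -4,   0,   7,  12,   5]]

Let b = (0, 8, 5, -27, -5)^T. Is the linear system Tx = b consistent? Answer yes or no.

yes

Row reduce the augmented matrix [T | b].
R2 ← R2 − R1: [0, 0, 10, 11, 2, 8]
R4 ← R4 + (3/2)·R1: [0, -4, -15, -19, 0, -27]
R5 ← R5 + (2)·R1: [0, 8, -5, -8, 1, -5]
Swap R2 ↔ R3
R4 ← R4 − R2: [0, 0, -16, -23, 1, -32]
R5 ← R5 + (2)·R2: [0, 0, -3, 0, -1, 5]
R4 ← R4 + (8/5)·R3: [0, 0, 0, -27/5, 21/5, -96/5]
R5 ← R5 + (3/10)·R3: [0, 0, 0, 33/10, -2/5, 37/5]
R5 ← R5 + (11/18)·R4: [0, 0, 0, 0, 13/6, -13/3]
The echelon form has 5 nonzero rows, and every pivot lies in the first 5 columns, so rank(T) = rank([T|b]) = 5.
The system is consistent.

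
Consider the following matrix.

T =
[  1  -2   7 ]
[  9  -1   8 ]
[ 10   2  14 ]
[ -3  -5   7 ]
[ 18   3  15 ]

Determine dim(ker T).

Row reduce to echelon form.
R2 ← R2 − (9)·R1: [0, 17, -55]
R3 ← R3 − (10)·R1: [0, 22, -56]
R4 ← R4 + (3)·R1: [0, -11, 28]
R5 ← R5 − (18)·R1: [0, 39, -111]
R3 ← R3 − (22/17)·R2: [0, 0, 258/17]
R4 ← R4 + (11/17)·R2: [0, 0, -129/17]
R5 ← R5 − (39/17)·R2: [0, 0, 258/17]
R4 ← R4 + (1/2)·R3: [0, 0, 0]
R5 ← R5 − R3: [0, 0, 0]
3 nonzero rows, so rank(T) = 3.
T has 3 columns; by rank–nullity, nullity = 3 − 3 = 0.

0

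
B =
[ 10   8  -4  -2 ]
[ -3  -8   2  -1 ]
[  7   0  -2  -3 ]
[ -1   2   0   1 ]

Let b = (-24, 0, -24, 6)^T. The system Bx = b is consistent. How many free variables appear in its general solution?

2

Row reduce the augmented matrix [B | b].
R2 ← R2 + (3/10)·R1: [0, -28/5, 4/5, -8/5, -36/5]
R3 ← R3 − (7/10)·R1: [0, -28/5, 4/5, -8/5, -36/5]
R4 ← R4 + (1/10)·R1: [0, 14/5, -2/5, 4/5, 18/5]
R3 ← R3 − R2: [0, 0, 0, 0, 0]
R4 ← R4 + (1/2)·R2: [0, 0, 0, 0, 0]
The echelon form has 2 nonzero rows, and every pivot lies in the first 4 columns, so rank(B) = rank([B|b]) = 2.
The system is consistent.
Free variables = (unknowns) − (rank) = 4 − 2 = 2.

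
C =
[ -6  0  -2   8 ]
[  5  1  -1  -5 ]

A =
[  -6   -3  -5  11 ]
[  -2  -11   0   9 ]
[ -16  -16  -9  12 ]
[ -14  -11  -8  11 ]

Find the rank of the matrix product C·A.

2

First compute CA:
[[-44, -38, -16,  -2],
 [ 54,  45,  24,  -3]]
Now row reduce the product.
R2 ← R2 + (27/22)·R1: [0, -18/11, 48/11, -60/11]
2 nonzero rows, so rank(CA) = 2.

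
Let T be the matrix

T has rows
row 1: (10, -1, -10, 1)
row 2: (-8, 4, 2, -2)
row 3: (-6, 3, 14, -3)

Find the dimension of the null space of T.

Row reduce to echelon form.
R2 ← R2 + (4/5)·R1: [0, 16/5, -6, -6/5]
R3 ← R3 + (3/5)·R1: [0, 12/5, 8, -12/5]
R3 ← R3 − (3/4)·R2: [0, 0, 25/2, -3/2]
3 nonzero rows, so rank(T) = 3.
T has 4 columns; by rank–nullity, nullity = 4 − 3 = 1.

1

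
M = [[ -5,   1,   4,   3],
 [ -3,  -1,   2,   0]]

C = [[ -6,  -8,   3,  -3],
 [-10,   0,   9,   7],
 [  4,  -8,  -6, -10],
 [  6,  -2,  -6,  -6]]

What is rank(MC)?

2

First compute MC:
[[ 54,   2, -48, -36],
 [ 36,   8, -30, -18]]
Now row reduce the product.
R2 ← R2 − (2/3)·R1: [0, 20/3, 2, 6]
2 nonzero rows, so rank(MC) = 2.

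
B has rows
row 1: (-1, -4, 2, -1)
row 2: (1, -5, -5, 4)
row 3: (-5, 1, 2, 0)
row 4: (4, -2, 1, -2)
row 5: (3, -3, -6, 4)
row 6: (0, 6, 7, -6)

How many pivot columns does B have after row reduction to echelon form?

3

Row reduce to echelon form.
R2 ← R2 + R1: [0, -9, -3, 3]
R3 ← R3 − (5)·R1: [0, 21, -8, 5]
R4 ← R4 + (4)·R1: [0, -18, 9, -6]
R5 ← R5 + (3)·R1: [0, -15, 0, 1]
R3 ← R3 + (7/3)·R2: [0, 0, -15, 12]
R4 ← R4 − (2)·R2: [0, 0, 15, -12]
R5 ← R5 − (5/3)·R2: [0, 0, 5, -4]
R6 ← R6 + (2/3)·R2: [0, 0, 5, -4]
R4 ← R4 + R3: [0, 0, 0, 0]
R5 ← R5 + (1/3)·R3: [0, 0, 0, 0]
R6 ← R6 + (1/3)·R3: [0, 0, 0, 0]
Echelon form has 3 nonzero rows, so rank(B) = 3.
Each nonzero row contributes one pivot column: 3 pivot columns.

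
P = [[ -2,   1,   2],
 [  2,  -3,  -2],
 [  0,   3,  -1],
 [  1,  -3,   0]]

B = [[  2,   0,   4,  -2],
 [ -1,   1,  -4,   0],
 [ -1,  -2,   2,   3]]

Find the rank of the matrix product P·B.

2

First compute PB:
[[ -7,  -3,  -8,  10],
 [  9,   1,  16, -10],
 [ -2,   5, -14,  -3],
 [  5,  -3,  16,  -2]]
Now row reduce the product.
R2 ← R2 + (9/7)·R1: [0, -20/7, 40/7, 20/7]
R3 ← R3 − (2/7)·R1: [0, 41/7, -82/7, -41/7]
R4 ← R4 + (5/7)·R1: [0, -36/7, 72/7, 36/7]
R3 ← R3 + (41/20)·R2: [0, 0, 0, 0]
R4 ← R4 − (9/5)·R2: [0, 0, 0, 0]
2 nonzero rows, so rank(PB) = 2.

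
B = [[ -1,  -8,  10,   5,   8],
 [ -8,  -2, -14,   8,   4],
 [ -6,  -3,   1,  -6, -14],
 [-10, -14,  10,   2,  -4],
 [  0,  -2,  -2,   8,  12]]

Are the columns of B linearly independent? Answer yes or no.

no

Row reduce B to echelon form.
R2 ← R2 − (8)·R1: [0, 62, -94, -32, -60]
R3 ← R3 − (6)·R1: [0, 45, -59, -36, -62]
R4 ← R4 − (10)·R1: [0, 66, -90, -48, -84]
R3 ← R3 − (45/62)·R2: [0, 0, 286/31, -396/31, -572/31]
R4 ← R4 − (33/31)·R2: [0, 0, 312/31, -432/31, -624/31]
R5 ← R5 + (1/31)·R2: [0, 0, -156/31, 216/31, 312/31]
R4 ← R4 − (12/11)·R3: [0, 0, 0, 0, 0]
R5 ← R5 + (6/11)·R3: [0, 0, 0, 0, 0]
3 pivots among 5 columns.
Only 3 < 5 pivot columns, so the columns are linearly dependent.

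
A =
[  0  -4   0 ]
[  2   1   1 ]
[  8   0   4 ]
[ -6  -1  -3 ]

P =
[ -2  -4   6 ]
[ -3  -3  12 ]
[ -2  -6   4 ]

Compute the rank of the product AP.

First compute AP:
[[ 12,  12, -48],
 [ -9, -17,  28],
 [-24, -56,  64],
 [ 21,  45, -60]]
Now row reduce the product.
R2 ← R2 + (3/4)·R1: [0, -8, -8]
R3 ← R3 + (2)·R1: [0, -32, -32]
R4 ← R4 − (7/4)·R1: [0, 24, 24]
R3 ← R3 − (4)·R2: [0, 0, 0]
R4 ← R4 + (3)·R2: [0, 0, 0]
2 nonzero rows, so rank(AP) = 2.

2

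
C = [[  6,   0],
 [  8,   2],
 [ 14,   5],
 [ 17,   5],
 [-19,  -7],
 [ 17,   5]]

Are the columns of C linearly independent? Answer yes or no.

Row reduce C to echelon form.
R2 ← R2 − (4/3)·R1: [0, 2]
R3 ← R3 − (7/3)·R1: [0, 5]
R4 ← R4 − (17/6)·R1: [0, 5]
R5 ← R5 + (19/6)·R1: [0, -7]
R6 ← R6 − (17/6)·R1: [0, 5]
R3 ← R3 − (5/2)·R2: [0, 0]
R4 ← R4 − (5/2)·R2: [0, 0]
R5 ← R5 + (7/2)·R2: [0, 0]
R6 ← R6 − (5/2)·R2: [0, 0]
2 pivots among 2 columns.
Every column is a pivot column, so the columns are linearly independent.

yes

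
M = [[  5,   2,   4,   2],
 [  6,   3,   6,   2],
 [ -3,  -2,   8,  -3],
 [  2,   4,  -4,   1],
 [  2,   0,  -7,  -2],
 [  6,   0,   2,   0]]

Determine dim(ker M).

Row reduce to echelon form.
R2 ← R2 − (6/5)·R1: [0, 3/5, 6/5, -2/5]
R3 ← R3 + (3/5)·R1: [0, -4/5, 52/5, -9/5]
R4 ← R4 − (2/5)·R1: [0, 16/5, -28/5, 1/5]
R5 ← R5 − (2/5)·R1: [0, -4/5, -43/5, -14/5]
R6 ← R6 − (6/5)·R1: [0, -12/5, -14/5, -12/5]
R3 ← R3 + (4/3)·R2: [0, 0, 12, -7/3]
R4 ← R4 − (16/3)·R2: [0, 0, -12, 7/3]
R5 ← R5 + (4/3)·R2: [0, 0, -7, -10/3]
R6 ← R6 + (4)·R2: [0, 0, 2, -4]
R4 ← R4 + R3: [0, 0, 0, 0]
R5 ← R5 + (7/12)·R3: [0, 0, 0, -169/36]
R6 ← R6 − (1/6)·R3: [0, 0, 0, -65/18]
Swap R4 ↔ R5
R6 ← R6 − (10/13)·R4: [0, 0, 0, 0]
4 nonzero rows, so rank(M) = 4.
M has 4 columns; by rank–nullity, nullity = 4 − 4 = 0.

0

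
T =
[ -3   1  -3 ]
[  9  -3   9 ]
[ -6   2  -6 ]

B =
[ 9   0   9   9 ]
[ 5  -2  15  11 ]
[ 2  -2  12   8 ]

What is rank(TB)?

First compute TB:
[[-28,   4, -48, -40],
 [ 84, -12, 144, 120],
 [-56,   8, -96, -80]]
Now row reduce the product.
R2 ← R2 + (3)·R1: [0, 0, 0, 0]
R3 ← R3 − (2)·R1: [0, 0, 0, 0]
1 nonzero row, so rank(TB) = 1.

1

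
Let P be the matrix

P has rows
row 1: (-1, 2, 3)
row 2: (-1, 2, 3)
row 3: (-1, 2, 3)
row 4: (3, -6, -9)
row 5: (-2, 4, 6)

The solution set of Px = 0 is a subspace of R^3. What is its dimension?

2

Row reduce to echelon form.
R2 ← R2 − R1: [0, 0, 0]
R3 ← R3 − R1: [0, 0, 0]
R4 ← R4 + (3)·R1: [0, 0, 0]
R5 ← R5 − (2)·R1: [0, 0, 0]
1 nonzero row, so rank(P) = 1.
P has 3 columns; by rank–nullity, nullity = 3 − 1 = 2.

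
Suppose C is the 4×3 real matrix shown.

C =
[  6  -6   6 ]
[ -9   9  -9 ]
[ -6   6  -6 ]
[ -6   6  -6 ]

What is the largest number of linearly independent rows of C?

1

Row reduce to echelon form.
R2 ← R2 + (3/2)·R1: [0, 0, 0]
R3 ← R3 + R1: [0, 0, 0]
R4 ← R4 + R1: [0, 0, 0]
Echelon form has 1 nonzero row, so rank(C) = 1.
The rank gives the maximum number of linearly independent rows: 1.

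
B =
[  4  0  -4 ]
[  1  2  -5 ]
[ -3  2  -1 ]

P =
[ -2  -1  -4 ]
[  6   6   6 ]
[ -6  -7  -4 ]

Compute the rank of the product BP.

2

First compute BP:
[[ 16,  24,   0],
 [ 40,  46,  28],
 [ 24,  22,  28]]
Now row reduce the product.
R2 ← R2 − (5/2)·R1: [0, -14, 28]
R3 ← R3 − (3/2)·R1: [0, -14, 28]
R3 ← R3 − R2: [0, 0, 0]
2 nonzero rows, so rank(BP) = 2.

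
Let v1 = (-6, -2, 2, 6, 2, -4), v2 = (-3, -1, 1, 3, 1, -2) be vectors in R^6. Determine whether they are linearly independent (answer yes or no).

Form the matrix with these vectors as rows and row reduce.
R2 ← R2 − (1/2)·R1: [0, 0, 0, 0, 0, 0]
1 nonzero row, so the 2 vectors span a space of dimension 1.
Since 1 < 2, the vectors are linearly dependent.

no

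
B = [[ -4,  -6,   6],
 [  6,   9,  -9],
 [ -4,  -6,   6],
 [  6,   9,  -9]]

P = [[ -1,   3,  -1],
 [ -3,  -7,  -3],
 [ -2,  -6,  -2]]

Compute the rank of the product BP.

1

First compute BP:
[[ 10,  -6,  10],
 [-15,   9, -15],
 [ 10,  -6,  10],
 [-15,   9, -15]]
Now row reduce the product.
R2 ← R2 + (3/2)·R1: [0, 0, 0]
R3 ← R3 − R1: [0, 0, 0]
R4 ← R4 + (3/2)·R1: [0, 0, 0]
1 nonzero row, so rank(BP) = 1.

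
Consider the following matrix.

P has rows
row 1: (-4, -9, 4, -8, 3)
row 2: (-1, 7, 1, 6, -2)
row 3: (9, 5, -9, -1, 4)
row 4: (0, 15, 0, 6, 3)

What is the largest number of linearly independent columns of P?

Row reduce to echelon form.
R2 ← R2 − (1/4)·R1: [0, 37/4, 0, 8, -11/4]
R3 ← R3 + (9/4)·R1: [0, -61/4, 0, -19, 43/4]
R3 ← R3 + (61/37)·R2: [0, 0, 0, -215/37, 230/37]
R4 ← R4 − (60/37)·R2: [0, 0, 0, -258/37, 276/37]
R4 ← R4 − (6/5)·R3: [0, 0, 0, 0, 0]
Echelon form has 3 nonzero rows, so rank(P) = 3.
The rank gives the maximum number of linearly independent columns: 3.

3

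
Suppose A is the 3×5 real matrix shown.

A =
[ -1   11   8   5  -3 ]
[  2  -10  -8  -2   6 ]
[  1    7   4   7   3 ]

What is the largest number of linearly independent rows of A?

2

Row reduce to echelon form.
R2 ← R2 + (2)·R1: [0, 12, 8, 8, 0]
R3 ← R3 + R1: [0, 18, 12, 12, 0]
R3 ← R3 − (3/2)·R2: [0, 0, 0, 0, 0]
Echelon form has 2 nonzero rows, so rank(A) = 2.
The rank gives the maximum number of linearly independent rows: 2.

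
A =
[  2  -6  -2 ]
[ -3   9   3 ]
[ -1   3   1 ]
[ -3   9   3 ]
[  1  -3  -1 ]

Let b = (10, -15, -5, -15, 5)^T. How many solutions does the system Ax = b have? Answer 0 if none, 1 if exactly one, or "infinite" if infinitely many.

infinite

Row reduce the augmented matrix [A | b].
R2 ← R2 + (3/2)·R1: [0, 0, 0, 0]
R3 ← R3 + (1/2)·R1: [0, 0, 0, 0]
R4 ← R4 + (3/2)·R1: [0, 0, 0, 0]
R5 ← R5 − (1/2)·R1: [0, 0, 0, 0]
The echelon form has 1 nonzero rows, and every pivot lies in the first 3 columns, so rank(A) = rank([A|b]) = 1.
The system is consistent.
rank = 1 < 3 unknowns, so there are infinitely many solutions.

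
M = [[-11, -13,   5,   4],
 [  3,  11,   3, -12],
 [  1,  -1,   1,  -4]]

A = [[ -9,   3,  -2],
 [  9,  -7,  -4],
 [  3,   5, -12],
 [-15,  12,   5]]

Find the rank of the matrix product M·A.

First compute MA:
[[-63, 131,  34],
 [261, -197, -146],
 [ 45, -33, -30]]
Now row reduce the product.
R2 ← R2 + (29/7)·R1: [0, 2420/7, -36/7]
R3 ← R3 + (5/7)·R1: [0, 424/7, -40/7]
R3 ← R3 − (106/605)·R2: [0, 0, -2912/605]
3 nonzero rows, so rank(MA) = 3.

3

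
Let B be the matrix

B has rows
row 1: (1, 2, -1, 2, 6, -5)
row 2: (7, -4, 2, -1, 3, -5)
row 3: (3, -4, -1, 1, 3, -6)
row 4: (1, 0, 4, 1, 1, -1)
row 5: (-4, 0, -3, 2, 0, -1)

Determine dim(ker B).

2

Row reduce to echelon form.
R2 ← R2 − (7)·R1: [0, -18, 9, -15, -39, 30]
R3 ← R3 − (3)·R1: [0, -10, 2, -5, -15, 9]
R4 ← R4 − R1: [0, -2, 5, -1, -5, 4]
R5 ← R5 + (4)·R1: [0, 8, -7, 10, 24, -21]
R3 ← R3 − (5/9)·R2: [0, 0, -3, 10/3, 20/3, -23/3]
R4 ← R4 − (1/9)·R2: [0, 0, 4, 2/3, -2/3, 2/3]
R5 ← R5 + (4/9)·R2: [0, 0, -3, 10/3, 20/3, -23/3]
R4 ← R4 + (4/3)·R3: [0, 0, 0, 46/9, 74/9, -86/9]
R5 ← R5 − R3: [0, 0, 0, 0, 0, 0]
4 nonzero rows, so rank(B) = 4.
B has 6 columns; by rank–nullity, nullity = 6 − 4 = 2.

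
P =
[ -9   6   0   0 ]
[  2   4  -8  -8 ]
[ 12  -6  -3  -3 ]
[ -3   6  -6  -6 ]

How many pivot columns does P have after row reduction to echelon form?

2

Row reduce to echelon form.
R2 ← R2 + (2/9)·R1: [0, 16/3, -8, -8]
R3 ← R3 + (4/3)·R1: [0, 2, -3, -3]
R4 ← R4 − (1/3)·R1: [0, 4, -6, -6]
R3 ← R3 − (3/8)·R2: [0, 0, 0, 0]
R4 ← R4 − (3/4)·R2: [0, 0, 0, 0]
Echelon form has 2 nonzero rows, so rank(P) = 2.
Each nonzero row contributes one pivot column: 2 pivot columns.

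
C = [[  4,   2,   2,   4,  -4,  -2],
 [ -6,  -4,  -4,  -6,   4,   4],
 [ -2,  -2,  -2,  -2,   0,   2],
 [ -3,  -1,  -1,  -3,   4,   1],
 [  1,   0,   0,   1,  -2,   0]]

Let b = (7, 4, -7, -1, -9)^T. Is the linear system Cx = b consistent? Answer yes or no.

no

Row reduce the augmented matrix [C | b].
R2 ← R2 + (3/2)·R1: [0, -1, -1, 0, -2, 1, 29/2]
R3 ← R3 + (1/2)·R1: [0, -1, -1, 0, -2, 1, -7/2]
R4 ← R4 + (3/4)·R1: [0, 1/2, 1/2, 0, 1, -1/2, 17/4]
R5 ← R5 − (1/4)·R1: [0, -1/2, -1/2, 0, -1, 1/2, -43/4]
R3 ← R3 − R2: [0, 0, 0, 0, 0, 0, -18]
R4 ← R4 + (1/2)·R2: [0, 0, 0, 0, 0, 0, 23/2]
R5 ← R5 − (1/2)·R2: [0, 0, 0, 0, 0, 0, -18]
R4 ← R4 + (23/36)·R3: [0, 0, 0, 0, 0, 0, 0]
R5 ← R5 − R3: [0, 0, 0, 0, 0, 0, 0]
The echelon form has 3 nonzero rows; the last pivot sits in the augmented column, so rank(C) = 2 but rank([C|b]) = 3.
Since the ranks differ, the system is inconsistent.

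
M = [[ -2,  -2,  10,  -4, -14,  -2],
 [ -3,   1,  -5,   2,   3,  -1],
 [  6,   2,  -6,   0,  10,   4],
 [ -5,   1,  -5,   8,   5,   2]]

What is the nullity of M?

2

Row reduce to echelon form.
R2 ← R2 − (3/2)·R1: [0, 4, -20, 8, 24, 2]
R3 ← R3 + (3)·R1: [0, -4, 24, -12, -32, -2]
R4 ← R4 − (5/2)·R1: [0, 6, -30, 18, 40, 7]
R3 ← R3 + R2: [0, 0, 4, -4, -8, 0]
R4 ← R4 − (3/2)·R2: [0, 0, 0, 6, 4, 4]
4 nonzero rows, so rank(M) = 4.
M has 6 columns; by rank–nullity, nullity = 6 − 4 = 2.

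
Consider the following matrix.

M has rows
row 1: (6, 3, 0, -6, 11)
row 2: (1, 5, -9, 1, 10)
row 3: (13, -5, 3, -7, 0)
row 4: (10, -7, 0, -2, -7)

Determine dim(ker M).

2

Row reduce to echelon form.
R2 ← R2 − (1/6)·R1: [0, 9/2, -9, 2, 49/6]
R3 ← R3 − (13/6)·R1: [0, -23/2, 3, 6, -143/6]
R4 ← R4 − (5/3)·R1: [0, -12, 0, 8, -76/3]
R3 ← R3 + (23/9)·R2: [0, 0, -20, 100/9, -80/27]
R4 ← R4 + (8/3)·R2: [0, 0, -24, 40/3, -32/9]
R4 ← R4 − (6/5)·R3: [0, 0, 0, 0, 0]
3 nonzero rows, so rank(M) = 3.
M has 5 columns; by rank–nullity, nullity = 5 − 3 = 2.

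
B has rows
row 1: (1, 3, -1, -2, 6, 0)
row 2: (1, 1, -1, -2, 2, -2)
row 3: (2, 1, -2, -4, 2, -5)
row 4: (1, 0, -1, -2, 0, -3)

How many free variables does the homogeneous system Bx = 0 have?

4

Row reduce to echelon form.
R2 ← R2 − R1: [0, -2, 0, 0, -4, -2]
R3 ← R3 − (2)·R1: [0, -5, 0, 0, -10, -5]
R4 ← R4 − R1: [0, -3, 0, 0, -6, -3]
R3 ← R3 − (5/2)·R2: [0, 0, 0, 0, 0, 0]
R4 ← R4 − (3/2)·R2: [0, 0, 0, 0, 0, 0]
2 nonzero rows, so rank(B) = 2.
B has 6 columns; by rank–nullity, nullity = 6 − 2 = 4.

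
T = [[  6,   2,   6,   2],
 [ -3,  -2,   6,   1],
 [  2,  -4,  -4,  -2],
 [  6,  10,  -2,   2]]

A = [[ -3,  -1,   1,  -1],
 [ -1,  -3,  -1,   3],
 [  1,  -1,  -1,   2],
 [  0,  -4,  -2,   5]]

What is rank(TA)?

2

First compute TA:
[[-14, -26,  -6,  22],
 [ 17,  -1,  -9,  14],
 [ -6,  22,  14, -32],
 [-30, -42,  -6,  30]]
Now row reduce the product.
R2 ← R2 + (17/14)·R1: [0, -228/7, -114/7, 285/7]
R3 ← R3 − (3/7)·R1: [0, 232/7, 116/7, -290/7]
R4 ← R4 − (15/7)·R1: [0, 96/7, 48/7, -120/7]
R3 ← R3 + (58/57)·R2: [0, 0, 0, 0]
R4 ← R4 + (8/19)·R2: [0, 0, 0, 0]
2 nonzero rows, so rank(TA) = 2.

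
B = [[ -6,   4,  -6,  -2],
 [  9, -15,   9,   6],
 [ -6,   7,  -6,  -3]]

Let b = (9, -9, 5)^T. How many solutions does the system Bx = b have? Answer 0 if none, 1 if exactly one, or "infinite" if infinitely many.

0

Row reduce the augmented matrix [B | b].
R2 ← R2 + (3/2)·R1: [0, -9, 0, 3, 9/2]
R3 ← R3 − R1: [0, 3, 0, -1, -4]
R3 ← R3 + (1/3)·R2: [0, 0, 0, 0, -5/2]
The echelon form has 3 nonzero rows; the last pivot sits in the augmented column, so rank(B) = 2 but rank([B|b]) = 3.
Since the ranks differ, the system is inconsistent.
It has no solutions.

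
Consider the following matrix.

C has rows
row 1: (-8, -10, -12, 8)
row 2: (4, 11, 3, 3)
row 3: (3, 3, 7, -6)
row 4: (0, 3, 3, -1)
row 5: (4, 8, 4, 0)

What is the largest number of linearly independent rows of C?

3

Row reduce to echelon form.
R2 ← R2 + (1/2)·R1: [0, 6, -3, 7]
R3 ← R3 + (3/8)·R1: [0, -3/4, 5/2, -3]
R5 ← R5 + (1/2)·R1: [0, 3, -2, 4]
R3 ← R3 + (1/8)·R2: [0, 0, 17/8, -17/8]
R4 ← R4 − (1/2)·R2: [0, 0, 9/2, -9/2]
R5 ← R5 − (1/2)·R2: [0, 0, -1/2, 1/2]
R4 ← R4 − (36/17)·R3: [0, 0, 0, 0]
R5 ← R5 + (4/17)·R3: [0, 0, 0, 0]
Echelon form has 3 nonzero rows, so rank(C) = 3.
The rank gives the maximum number of linearly independent rows: 3.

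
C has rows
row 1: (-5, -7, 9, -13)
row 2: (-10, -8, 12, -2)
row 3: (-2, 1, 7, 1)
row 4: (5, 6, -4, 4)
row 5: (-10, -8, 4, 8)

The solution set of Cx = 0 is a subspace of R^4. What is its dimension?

Row reduce to echelon form.
R2 ← R2 − (2)·R1: [0, 6, -6, 24]
R3 ← R3 − (2/5)·R1: [0, 19/5, 17/5, 31/5]
R4 ← R4 + R1: [0, -1, 5, -9]
R5 ← R5 − (2)·R1: [0, 6, -14, 34]
R3 ← R3 − (19/30)·R2: [0, 0, 36/5, -9]
R4 ← R4 + (1/6)·R2: [0, 0, 4, -5]
R5 ← R5 − R2: [0, 0, -8, 10]
R4 ← R4 − (5/9)·R3: [0, 0, 0, 0]
R5 ← R5 + (10/9)·R3: [0, 0, 0, 0]
3 nonzero rows, so rank(C) = 3.
C has 4 columns; by rank–nullity, nullity = 4 − 3 = 1.

1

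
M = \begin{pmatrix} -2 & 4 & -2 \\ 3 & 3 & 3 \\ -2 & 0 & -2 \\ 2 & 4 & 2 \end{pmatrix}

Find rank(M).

Row reduce to echelon form.
R2 ← R2 + (3/2)·R1: [0, 9, 0]
R3 ← R3 − R1: [0, -4, 0]
R4 ← R4 + R1: [0, 8, 0]
R3 ← R3 + (4/9)·R2: [0, 0, 0]
R4 ← R4 − (8/9)·R2: [0, 0, 0]
Echelon form has 2 nonzero rows, so rank(M) = 2.

2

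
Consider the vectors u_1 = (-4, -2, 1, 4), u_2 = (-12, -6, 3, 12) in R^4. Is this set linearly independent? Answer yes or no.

Form the matrix with these vectors as rows and row reduce.
R2 ← R2 − (3)·R1: [0, 0, 0, 0]
1 nonzero row, so the 2 vectors span a space of dimension 1.
Since 1 < 2, the vectors are linearly dependent.

no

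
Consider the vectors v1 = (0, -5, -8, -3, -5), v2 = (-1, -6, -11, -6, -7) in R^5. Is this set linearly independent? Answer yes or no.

Form the matrix with these vectors as rows and row reduce.
Swap R1 ↔ R2
2 nonzero rows, so the 2 vectors span a space of dimension 2.
Since 2 = 2, the vectors are linearly independent.

yes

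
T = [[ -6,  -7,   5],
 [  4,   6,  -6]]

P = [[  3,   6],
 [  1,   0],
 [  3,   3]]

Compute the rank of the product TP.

2

First compute TP:
[[-10, -21],
 [  0,   6]]
Now row reduce the product.
2 nonzero rows, so rank(TP) = 2.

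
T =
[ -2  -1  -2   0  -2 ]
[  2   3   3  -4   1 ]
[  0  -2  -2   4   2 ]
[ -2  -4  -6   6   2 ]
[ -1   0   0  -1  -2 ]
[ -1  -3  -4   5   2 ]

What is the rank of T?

3

Row reduce to echelon form.
R2 ← R2 + R1: [0, 2, 1, -4, -1]
R4 ← R4 − R1: [0, -3, -4, 6, 4]
R5 ← R5 − (1/2)·R1: [0, 1/2, 1, -1, -1]
R6 ← R6 − (1/2)·R1: [0, -5/2, -3, 5, 3]
R3 ← R3 + R2: [0, 0, -1, 0, 1]
R4 ← R4 + (3/2)·R2: [0, 0, -5/2, 0, 5/2]
R5 ← R5 − (1/4)·R2: [0, 0, 3/4, 0, -3/4]
R6 ← R6 + (5/4)·R2: [0, 0, -7/4, 0, 7/4]
R4 ← R4 − (5/2)·R3: [0, 0, 0, 0, 0]
R5 ← R5 + (3/4)·R3: [0, 0, 0, 0, 0]
R6 ← R6 − (7/4)·R3: [0, 0, 0, 0, 0]
Echelon form has 3 nonzero rows, so rank(T) = 3.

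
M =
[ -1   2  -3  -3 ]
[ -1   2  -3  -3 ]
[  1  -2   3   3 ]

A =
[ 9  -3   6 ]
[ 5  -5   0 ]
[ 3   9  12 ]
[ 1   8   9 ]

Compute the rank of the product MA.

First compute MA:
[[-11, -58, -69],
 [-11, -58, -69],
 [ 11,  58,  69]]
Now row reduce the product.
R2 ← R2 − R1: [0, 0, 0]
R3 ← R3 + R1: [0, 0, 0]
1 nonzero row, so rank(MA) = 1.

1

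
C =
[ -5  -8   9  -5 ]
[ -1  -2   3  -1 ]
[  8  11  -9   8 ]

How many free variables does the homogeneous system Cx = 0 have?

2

Row reduce to echelon form.
R2 ← R2 − (1/5)·R1: [0, -2/5, 6/5, 0]
R3 ← R3 + (8/5)·R1: [0, -9/5, 27/5, 0]
R3 ← R3 − (9/2)·R2: [0, 0, 0, 0]
2 nonzero rows, so rank(C) = 2.
C has 4 columns; by rank–nullity, nullity = 4 − 2 = 2.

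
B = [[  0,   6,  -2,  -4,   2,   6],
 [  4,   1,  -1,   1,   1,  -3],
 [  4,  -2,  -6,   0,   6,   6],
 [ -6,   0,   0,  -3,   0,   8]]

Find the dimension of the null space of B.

3

Row reduce to echelon form.
Swap R1 ↔ R2
R3 ← R3 − R1: [0, -3, -5, -1, 5, 9]
R4 ← R4 + (3/2)·R1: [0, 3/2, -3/2, -3/2, 3/2, 7/2]
R3 ← R3 + (1/2)·R2: [0, 0, -6, -3, 6, 12]
R4 ← R4 − (1/4)·R2: [0, 0, -1, -1/2, 1, 2]
R4 ← R4 − (1/6)·R3: [0, 0, 0, 0, 0, 0]
3 nonzero rows, so rank(B) = 3.
B has 6 columns; by rank–nullity, nullity = 6 − 3 = 3.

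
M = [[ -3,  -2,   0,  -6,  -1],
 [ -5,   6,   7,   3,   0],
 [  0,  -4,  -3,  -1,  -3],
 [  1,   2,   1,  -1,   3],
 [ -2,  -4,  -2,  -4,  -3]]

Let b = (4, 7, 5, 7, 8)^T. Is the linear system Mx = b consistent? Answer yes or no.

no

Row reduce the augmented matrix [M | b].
R2 ← R2 − (5/3)·R1: [0, 28/3, 7, 13, 5/3, 1/3]
R4 ← R4 + (1/3)·R1: [0, 4/3, 1, -3, 8/3, 25/3]
R5 ← R5 − (2/3)·R1: [0, -8/3, -2, 0, -7/3, 16/3]
R3 ← R3 + (3/7)·R2: [0, 0, 0, 32/7, -16/7, 36/7]
R4 ← R4 − (1/7)·R2: [0, 0, 0, -34/7, 17/7, 58/7]
R5 ← R5 + (2/7)·R2: [0, 0, 0, 26/7, -13/7, 38/7]
R4 ← R4 + (17/16)·R3: [0, 0, 0, 0, 0, 55/4]
R5 ← R5 − (13/16)·R3: [0, 0, 0, 0, 0, 5/4]
R5 ← R5 − (1/11)·R4: [0, 0, 0, 0, 0, 0]
The echelon form has 4 nonzero rows; the last pivot sits in the augmented column, so rank(M) = 3 but rank([M|b]) = 4.
Since the ranks differ, the system is inconsistent.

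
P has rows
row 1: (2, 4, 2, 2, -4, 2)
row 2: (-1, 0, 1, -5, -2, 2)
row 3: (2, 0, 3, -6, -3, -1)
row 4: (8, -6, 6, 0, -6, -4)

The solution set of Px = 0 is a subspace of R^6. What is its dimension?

2

Row reduce to echelon form.
R2 ← R2 + (1/2)·R1: [0, 2, 2, -4, -4, 3]
R3 ← R3 − R1: [0, -4, 1, -8, 1, -3]
R4 ← R4 − (4)·R1: [0, -22, -2, -8, 10, -12]
R3 ← R3 + (2)·R2: [0, 0, 5, -16, -7, 3]
R4 ← R4 + (11)·R2: [0, 0, 20, -52, -34, 21]
R4 ← R4 − (4)·R3: [0, 0, 0, 12, -6, 9]
4 nonzero rows, so rank(P) = 4.
P has 6 columns; by rank–nullity, nullity = 6 − 4 = 2.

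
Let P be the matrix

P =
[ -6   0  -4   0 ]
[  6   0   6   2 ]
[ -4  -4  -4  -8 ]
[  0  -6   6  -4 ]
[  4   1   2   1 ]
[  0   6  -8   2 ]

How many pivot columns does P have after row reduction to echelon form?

Row reduce to echelon form.
R2 ← R2 + R1: [0, 0, 2, 2]
R3 ← R3 − (2/3)·R1: [0, -4, -4/3, -8]
R5 ← R5 + (2/3)·R1: [0, 1, -2/3, 1]
Swap R2 ↔ R3
R4 ← R4 − (3/2)·R2: [0, 0, 8, 8]
R5 ← R5 + (1/4)·R2: [0, 0, -1, -1]
R6 ← R6 + (3/2)·R2: [0, 0, -10, -10]
R4 ← R4 − (4)·R3: [0, 0, 0, 0]
R5 ← R5 + (1/2)·R3: [0, 0, 0, 0]
R6 ← R6 + (5)·R3: [0, 0, 0, 0]
Echelon form has 3 nonzero rows, so rank(P) = 3.
Each nonzero row contributes one pivot column: 3 pivot columns.

3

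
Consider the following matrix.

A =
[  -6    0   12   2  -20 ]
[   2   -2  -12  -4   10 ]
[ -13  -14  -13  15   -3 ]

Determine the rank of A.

3

Row reduce to echelon form.
R2 ← R2 + (1/3)·R1: [0, -2, -8, -10/3, 10/3]
R3 ← R3 − (13/6)·R1: [0, -14, -39, 32/3, 121/3]
R3 ← R3 − (7)·R2: [0, 0, 17, 34, 17]
Echelon form has 3 nonzero rows, so rank(A) = 3.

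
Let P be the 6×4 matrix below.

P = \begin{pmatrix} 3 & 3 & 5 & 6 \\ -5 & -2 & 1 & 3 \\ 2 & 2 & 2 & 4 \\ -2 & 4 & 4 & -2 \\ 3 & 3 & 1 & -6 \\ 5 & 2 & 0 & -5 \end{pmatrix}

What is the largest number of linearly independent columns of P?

Row reduce to echelon form.
R2 ← R2 + (5/3)·R1: [0, 3, 28/3, 13]
R3 ← R3 − (2/3)·R1: [0, 0, -4/3, 0]
R4 ← R4 + (2/3)·R1: [0, 6, 22/3, 2]
R5 ← R5 − R1: [0, 0, -4, -12]
R6 ← R6 − (5/3)·R1: [0, -3, -25/3, -15]
R4 ← R4 − (2)·R2: [0, 0, -34/3, -24]
R6 ← R6 + R2: [0, 0, 1, -2]
R4 ← R4 − (17/2)·R3: [0, 0, 0, -24]
R5 ← R5 − (3)·R3: [0, 0, 0, -12]
R6 ← R6 + (3/4)·R3: [0, 0, 0, -2]
R5 ← R5 − (1/2)·R4: [0, 0, 0, 0]
R6 ← R6 − (1/12)·R4: [0, 0, 0, 0]
Echelon form has 4 nonzero rows, so rank(P) = 4.
The rank gives the maximum number of linearly independent columns: 4.

4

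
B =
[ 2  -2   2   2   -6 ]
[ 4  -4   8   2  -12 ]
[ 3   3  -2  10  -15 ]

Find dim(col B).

Row reduce to echelon form.
R2 ← R2 − (2)·R1: [0, 0, 4, -2, 0]
R3 ← R3 − (3/2)·R1: [0, 6, -5, 7, -6]
Swap R2 ↔ R3
Echelon form has 3 nonzero rows, so rank(B) = 3.
The column space has dimension equal to the rank: 3.

3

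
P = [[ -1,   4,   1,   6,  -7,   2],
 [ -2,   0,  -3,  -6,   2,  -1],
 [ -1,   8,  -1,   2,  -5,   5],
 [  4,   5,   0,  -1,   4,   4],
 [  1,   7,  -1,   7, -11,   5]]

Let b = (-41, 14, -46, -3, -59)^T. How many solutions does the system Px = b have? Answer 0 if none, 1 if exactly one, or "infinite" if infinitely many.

infinite

Row reduce the augmented matrix [P | b].
R2 ← R2 − (2)·R1: [0, -8, -5, -18, 16, -5, 96]
R3 ← R3 − R1: [0, 4, -2, -4, 2, 3, -5]
R4 ← R4 + (4)·R1: [0, 21, 4, 23, -24, 12, -167]
R5 ← R5 + R1: [0, 11, 0, 13, -18, 7, -100]
R3 ← R3 + (1/2)·R2: [0, 0, -9/2, -13, 10, 1/2, 43]
R4 ← R4 + (21/8)·R2: [0, 0, -73/8, -97/4, 18, -9/8, 85]
R5 ← R5 + (11/8)·R2: [0, 0, -55/8, -47/4, 4, 1/8, 32]
R4 ← R4 − (73/36)·R3: [0, 0, 0, 19/9, -41/18, -77/36, -79/36]
R5 ← R5 − (55/36)·R3: [0, 0, 0, 73/9, -203/18, -23/36, -1213/36]
R5 ← R5 − (73/19)·R4: [0, 0, 0, 0, -48/19, 144/19, -480/19]
The echelon form has 5 nonzero rows, and every pivot lies in the first 6 columns, so rank(P) = rank([P|b]) = 5.
The system is consistent.
rank = 5 < 6 unknowns, so there are infinitely many solutions.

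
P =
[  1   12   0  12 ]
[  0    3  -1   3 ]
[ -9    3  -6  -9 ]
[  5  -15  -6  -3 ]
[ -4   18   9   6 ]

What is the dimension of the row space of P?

Row reduce to echelon form.
R3 ← R3 + (9)·R1: [0, 111, -6, 99]
R4 ← R4 − (5)·R1: [0, -75, -6, -63]
R5 ← R5 + (4)·R1: [0, 66, 9, 54]
R3 ← R3 − (37)·R2: [0, 0, 31, -12]
R4 ← R4 + (25)·R2: [0, 0, -31, 12]
R5 ← R5 − (22)·R2: [0, 0, 31, -12]
R4 ← R4 + R3: [0, 0, 0, 0]
R5 ← R5 − R3: [0, 0, 0, 0]
Echelon form has 3 nonzero rows, so rank(P) = 3.
The row space has dimension equal to the rank: 3.

3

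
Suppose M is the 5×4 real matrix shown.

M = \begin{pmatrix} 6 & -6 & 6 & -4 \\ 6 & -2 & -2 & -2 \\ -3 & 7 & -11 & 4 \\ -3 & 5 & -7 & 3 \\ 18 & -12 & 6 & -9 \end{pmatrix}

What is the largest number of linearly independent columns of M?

2

Row reduce to echelon form.
R2 ← R2 − R1: [0, 4, -8, 2]
R3 ← R3 + (1/2)·R1: [0, 4, -8, 2]
R4 ← R4 + (1/2)·R1: [0, 2, -4, 1]
R5 ← R5 − (3)·R1: [0, 6, -12, 3]
R3 ← R3 − R2: [0, 0, 0, 0]
R4 ← R4 − (1/2)·R2: [0, 0, 0, 0]
R5 ← R5 − (3/2)·R2: [0, 0, 0, 0]
Echelon form has 2 nonzero rows, so rank(M) = 2.
The rank gives the maximum number of linearly independent columns: 2.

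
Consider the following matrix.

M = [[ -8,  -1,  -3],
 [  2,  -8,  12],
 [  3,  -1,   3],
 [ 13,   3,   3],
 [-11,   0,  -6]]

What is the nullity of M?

1

Row reduce to echelon form.
R2 ← R2 + (1/4)·R1: [0, -33/4, 45/4]
R3 ← R3 + (3/8)·R1: [0, -11/8, 15/8]
R4 ← R4 + (13/8)·R1: [0, 11/8, -15/8]
R5 ← R5 − (11/8)·R1: [0, 11/8, -15/8]
R3 ← R3 − (1/6)·R2: [0, 0, 0]
R4 ← R4 + (1/6)·R2: [0, 0, 0]
R5 ← R5 + (1/6)·R2: [0, 0, 0]
2 nonzero rows, so rank(M) = 2.
M has 3 columns; by rank–nullity, nullity = 3 − 2 = 1.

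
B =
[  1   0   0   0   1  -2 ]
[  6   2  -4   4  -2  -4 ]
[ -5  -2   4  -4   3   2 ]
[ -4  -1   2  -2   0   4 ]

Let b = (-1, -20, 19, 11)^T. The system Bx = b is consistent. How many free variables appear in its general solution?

Row reduce the augmented matrix [B | b].
R2 ← R2 − (6)·R1: [0, 2, -4, 4, -8, 8, -14]
R3 ← R3 + (5)·R1: [0, -2, 4, -4, 8, -8, 14]
R4 ← R4 + (4)·R1: [0, -1, 2, -2, 4, -4, 7]
R3 ← R3 + R2: [0, 0, 0, 0, 0, 0, 0]
R4 ← R4 + (1/2)·R2: [0, 0, 0, 0, 0, 0, 0]
The echelon form has 2 nonzero rows, and every pivot lies in the first 6 columns, so rank(B) = rank([B|b]) = 2.
The system is consistent.
Free variables = (unknowns) − (rank) = 6 − 2 = 4.

4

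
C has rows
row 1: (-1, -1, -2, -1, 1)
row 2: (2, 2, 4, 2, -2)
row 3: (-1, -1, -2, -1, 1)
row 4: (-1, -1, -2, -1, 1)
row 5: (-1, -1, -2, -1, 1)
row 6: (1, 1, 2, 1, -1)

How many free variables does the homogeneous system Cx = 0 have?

4

Row reduce to echelon form.
R2 ← R2 + (2)·R1: [0, 0, 0, 0, 0]
R3 ← R3 − R1: [0, 0, 0, 0, 0]
R4 ← R4 − R1: [0, 0, 0, 0, 0]
R5 ← R5 − R1: [0, 0, 0, 0, 0]
R6 ← R6 + R1: [0, 0, 0, 0, 0]
1 nonzero row, so rank(C) = 1.
C has 5 columns; by rank–nullity, nullity = 5 − 1 = 4.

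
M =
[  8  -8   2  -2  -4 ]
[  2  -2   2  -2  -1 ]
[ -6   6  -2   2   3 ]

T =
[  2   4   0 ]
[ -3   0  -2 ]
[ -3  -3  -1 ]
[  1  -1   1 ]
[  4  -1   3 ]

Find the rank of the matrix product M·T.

2

First compute MT:
[[ 16,  32,   0],
 [ -2,   5,  -3],
 [-10, -23,   1]]
Now row reduce the product.
R2 ← R2 + (1/8)·R1: [0, 9, -3]
R3 ← R3 + (5/8)·R1: [0, -3, 1]
R3 ← R3 + (1/3)·R2: [0, 0, 0]
2 nonzero rows, so rank(MT) = 2.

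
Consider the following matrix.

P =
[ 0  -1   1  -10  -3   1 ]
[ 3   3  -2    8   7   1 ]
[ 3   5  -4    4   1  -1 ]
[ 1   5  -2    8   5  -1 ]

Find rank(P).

4

Row reduce to echelon form.
Swap R1 ↔ R2
R3 ← R3 − R1: [0, 2, -2, -4, -6, -2]
R4 ← R4 − (1/3)·R1: [0, 4, -4/3, 16/3, 8/3, -4/3]
R3 ← R3 + (2)·R2: [0, 0, 0, -24, -12, 0]
R4 ← R4 + (4)·R2: [0, 0, 8/3, -104/3, -28/3, 8/3]
Swap R3 ↔ R4
Echelon form has 4 nonzero rows, so rank(P) = 4.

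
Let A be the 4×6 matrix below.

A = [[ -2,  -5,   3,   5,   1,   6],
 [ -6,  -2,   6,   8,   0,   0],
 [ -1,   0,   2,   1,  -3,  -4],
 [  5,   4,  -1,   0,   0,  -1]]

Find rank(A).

4

Row reduce to echelon form.
R2 ← R2 − (3)·R1: [0, 13, -3, -7, -3, -18]
R3 ← R3 − (1/2)·R1: [0, 5/2, 1/2, -3/2, -7/2, -7]
R4 ← R4 + (5/2)·R1: [0, -17/2, 13/2, 25/2, 5/2, 14]
R3 ← R3 − (5/26)·R2: [0, 0, 14/13, -2/13, -38/13, -46/13]
R4 ← R4 + (17/26)·R2: [0, 0, 59/13, 103/13, 7/13, 29/13]
R4 ← R4 − (59/14)·R3: [0, 0, 0, 60/7, 90/7, 120/7]
Echelon form has 4 nonzero rows, so rank(A) = 4.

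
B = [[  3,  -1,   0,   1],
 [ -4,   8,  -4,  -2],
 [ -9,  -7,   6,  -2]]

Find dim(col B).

2

Row reduce to echelon form.
R2 ← R2 + (4/3)·R1: [0, 20/3, -4, -2/3]
R3 ← R3 + (3)·R1: [0, -10, 6, 1]
R3 ← R3 + (3/2)·R2: [0, 0, 0, 0]
Echelon form has 2 nonzero rows, so rank(B) = 2.
The column space has dimension equal to the rank: 2.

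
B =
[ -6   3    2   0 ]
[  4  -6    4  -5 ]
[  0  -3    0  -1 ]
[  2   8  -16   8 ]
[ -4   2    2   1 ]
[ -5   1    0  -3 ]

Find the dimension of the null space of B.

0

Row reduce to echelon form.
R2 ← R2 + (2/3)·R1: [0, -4, 16/3, -5]
R4 ← R4 + (1/3)·R1: [0, 9, -46/3, 8]
R5 ← R5 − (2/3)·R1: [0, 0, 2/3, 1]
R6 ← R6 − (5/6)·R1: [0, -3/2, -5/3, -3]
R3 ← R3 − (3/4)·R2: [0, 0, -4, 11/4]
R4 ← R4 + (9/4)·R2: [0, 0, -10/3, -13/4]
R6 ← R6 − (3/8)·R2: [0, 0, -11/3, -9/8]
R4 ← R4 − (5/6)·R3: [0, 0, 0, -133/24]
R5 ← R5 + (1/6)·R3: [0, 0, 0, 35/24]
R6 ← R6 − (11/12)·R3: [0, 0, 0, -175/48]
R5 ← R5 + (5/19)·R4: [0, 0, 0, 0]
R6 ← R6 − (25/38)·R4: [0, 0, 0, 0]
4 nonzero rows, so rank(B) = 4.
B has 4 columns; by rank–nullity, nullity = 4 − 4 = 0.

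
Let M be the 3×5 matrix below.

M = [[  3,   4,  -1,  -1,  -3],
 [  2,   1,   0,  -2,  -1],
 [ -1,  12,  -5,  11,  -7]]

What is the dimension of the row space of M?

Row reduce to echelon form.
R2 ← R2 − (2/3)·R1: [0, -5/3, 2/3, -4/3, 1]
R3 ← R3 + (1/3)·R1: [0, 40/3, -16/3, 32/3, -8]
R3 ← R3 + (8)·R2: [0, 0, 0, 0, 0]
Echelon form has 2 nonzero rows, so rank(M) = 2.
The row space has dimension equal to the rank: 2.

2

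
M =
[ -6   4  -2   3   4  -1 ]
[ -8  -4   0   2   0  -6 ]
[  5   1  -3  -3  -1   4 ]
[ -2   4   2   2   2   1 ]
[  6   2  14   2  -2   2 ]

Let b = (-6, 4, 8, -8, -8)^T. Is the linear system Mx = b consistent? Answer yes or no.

Row reduce the augmented matrix [M | b].
R2 ← R2 − (4/3)·R1: [0, -28/3, 8/3, -2, -16/3, -14/3, 12]
R3 ← R3 + (5/6)·R1: [0, 13/3, -14/3, -1/2, 7/3, 19/6, 3]
R4 ← R4 − (1/3)·R1: [0, 8/3, 8/3, 1, 2/3, 4/3, -6]
R5 ← R5 + R1: [0, 6, 12, 5, 2, 1, -14]
R3 ← R3 + (13/28)·R2: [0, 0, -24/7, -10/7, -1/7, 1, 60/7]
R4 ← R4 + (2/7)·R2: [0, 0, 24/7, 3/7, -6/7, 0, -18/7]
R5 ← R5 + (9/14)·R2: [0, 0, 96/7, 26/7, -10/7, -2, -44/7]
R4 ← R4 + R3: [0, 0, 0, -1, -1, 1, 6]
R5 ← R5 + (4)·R3: [0, 0, 0, -2, -2, 2, 28]
R5 ← R5 − (2)·R4: [0, 0, 0, 0, 0, 0, 16]
The echelon form has 5 nonzero rows; the last pivot sits in the augmented column, so rank(M) = 4 but rank([M|b]) = 5.
Since the ranks differ, the system is inconsistent.

no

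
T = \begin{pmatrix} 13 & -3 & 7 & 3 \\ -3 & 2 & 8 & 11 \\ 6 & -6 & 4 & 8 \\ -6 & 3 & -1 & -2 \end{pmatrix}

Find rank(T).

4

Row reduce to echelon form.
R2 ← R2 + (3/13)·R1: [0, 17/13, 125/13, 152/13]
R3 ← R3 − (6/13)·R1: [0, -60/13, 10/13, 86/13]
R4 ← R4 + (6/13)·R1: [0, 21/13, 29/13, -8/13]
R3 ← R3 + (60/17)·R2: [0, 0, 590/17, 814/17]
R4 ← R4 − (21/17)·R2: [0, 0, -164/17, -256/17]
R4 ← R4 + (82/295)·R3: [0, 0, 0, -516/295]
Echelon form has 4 nonzero rows, so rank(T) = 4.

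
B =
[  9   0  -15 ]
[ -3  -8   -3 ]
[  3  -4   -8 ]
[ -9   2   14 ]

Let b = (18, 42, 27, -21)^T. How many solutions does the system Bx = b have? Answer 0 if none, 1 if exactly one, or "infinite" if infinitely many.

1

Row reduce the augmented matrix [B | b].
R2 ← R2 + (1/3)·R1: [0, -8, -8, 48]
R3 ← R3 − (1/3)·R1: [0, -4, -3, 21]
R4 ← R4 + R1: [0, 2, -1, -3]
R3 ← R3 − (1/2)·R2: [0, 0, 1, -3]
R4 ← R4 + (1/4)·R2: [0, 0, -3, 9]
R4 ← R4 + (3)·R3: [0, 0, 0, 0]
The echelon form has 3 nonzero rows, and every pivot lies in the first 3 columns, so rank(B) = rank([B|b]) = 3.
The system is consistent.
rank = 3 = number of unknowns, so the solution is unique.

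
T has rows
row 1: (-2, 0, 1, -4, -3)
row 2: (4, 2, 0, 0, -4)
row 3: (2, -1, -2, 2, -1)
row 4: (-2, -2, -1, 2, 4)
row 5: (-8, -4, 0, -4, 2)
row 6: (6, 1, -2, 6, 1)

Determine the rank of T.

3

Row reduce to echelon form.
R2 ← R2 + (2)·R1: [0, 2, 2, -8, -10]
R3 ← R3 + R1: [0, -1, -1, -2, -4]
R4 ← R4 − R1: [0, -2, -2, 6, 7]
R5 ← R5 − (4)·R1: [0, -4, -4, 12, 14]
R6 ← R6 + (3)·R1: [0, 1, 1, -6, -8]
R3 ← R3 + (1/2)·R2: [0, 0, 0, -6, -9]
R4 ← R4 + R2: [0, 0, 0, -2, -3]
R5 ← R5 + (2)·R2: [0, 0, 0, -4, -6]
R6 ← R6 − (1/2)·R2: [0, 0, 0, -2, -3]
R4 ← R4 − (1/3)·R3: [0, 0, 0, 0, 0]
R5 ← R5 − (2/3)·R3: [0, 0, 0, 0, 0]
R6 ← R6 − (1/3)·R3: [0, 0, 0, 0, 0]
Echelon form has 3 nonzero rows, so rank(T) = 3.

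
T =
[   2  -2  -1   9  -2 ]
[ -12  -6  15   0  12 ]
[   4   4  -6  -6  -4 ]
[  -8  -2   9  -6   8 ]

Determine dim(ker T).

3

Row reduce to echelon form.
R2 ← R2 + (6)·R1: [0, -18, 9, 54, 0]
R3 ← R3 − (2)·R1: [0, 8, -4, -24, 0]
R4 ← R4 + (4)·R1: [0, -10, 5, 30, 0]
R3 ← R3 + (4/9)·R2: [0, 0, 0, 0, 0]
R4 ← R4 − (5/9)·R2: [0, 0, 0, 0, 0]
2 nonzero rows, so rank(T) = 2.
T has 5 columns; by rank–nullity, nullity = 5 − 2 = 3.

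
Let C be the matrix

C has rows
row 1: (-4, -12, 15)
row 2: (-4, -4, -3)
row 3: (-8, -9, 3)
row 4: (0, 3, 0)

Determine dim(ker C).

Row reduce to echelon form.
R2 ← R2 − R1: [0, 8, -18]
R3 ← R3 − (2)·R1: [0, 15, -27]
R3 ← R3 − (15/8)·R2: [0, 0, 27/4]
R4 ← R4 − (3/8)·R2: [0, 0, 27/4]
R4 ← R4 − R3: [0, 0, 0]
3 nonzero rows, so rank(C) = 3.
C has 3 columns; by rank–nullity, nullity = 3 − 3 = 0.

0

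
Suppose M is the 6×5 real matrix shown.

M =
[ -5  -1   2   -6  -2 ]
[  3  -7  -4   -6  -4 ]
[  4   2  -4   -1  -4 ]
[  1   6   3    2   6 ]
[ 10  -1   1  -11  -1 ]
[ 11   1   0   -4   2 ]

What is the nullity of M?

0

Row reduce to echelon form.
R2 ← R2 + (3/5)·R1: [0, -38/5, -14/5, -48/5, -26/5]
R3 ← R3 + (4/5)·R1: [0, 6/5, -12/5, -29/5, -28/5]
R4 ← R4 + (1/5)·R1: [0, 29/5, 17/5, 4/5, 28/5]
R5 ← R5 + (2)·R1: [0, -3, 5, -23, -5]
R6 ← R6 + (11/5)·R1: [0, -6/5, 22/5, -86/5, -12/5]
R3 ← R3 + (3/19)·R2: [0, 0, -54/19, -139/19, -122/19]
R4 ← R4 + (29/38)·R2: [0, 0, 24/19, -124/19, 31/19]
R5 ← R5 − (15/38)·R2: [0, 0, 116/19, -365/19, -56/19]
R6 ← R6 − (3/19)·R2: [0, 0, 92/19, -298/19, -30/19]
R4 ← R4 + (4/9)·R3: [0, 0, 0, -88/9, -11/9]
R5 ← R5 + (58/27)·R3: [0, 0, 0, -943/27, -452/27]
R6 ← R6 + (46/27)·R3: [0, 0, 0, -760/27, -338/27]
R5 ← R5 − (943/264)·R4: [0, 0, 0, 0, -99/8]
R6 ← R6 − (95/33)·R4: [0, 0, 0, 0, -9]
R6 ← R6 − (8/11)·R5: [0, 0, 0, 0, 0]
5 nonzero rows, so rank(M) = 5.
M has 5 columns; by rank–nullity, nullity = 5 − 5 = 0.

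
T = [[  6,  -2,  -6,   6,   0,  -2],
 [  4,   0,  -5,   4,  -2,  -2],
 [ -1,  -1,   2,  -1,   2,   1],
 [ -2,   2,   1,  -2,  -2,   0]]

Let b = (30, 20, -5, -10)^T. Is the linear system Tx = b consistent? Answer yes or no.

Row reduce the augmented matrix [T | b].
R2 ← R2 − (2/3)·R1: [0, 4/3, -1, 0, -2, -2/3, 0]
R3 ← R3 + (1/6)·R1: [0, -4/3, 1, 0, 2, 2/3, 0]
R4 ← R4 + (1/3)·R1: [0, 4/3, -1, 0, -2, -2/3, 0]
R3 ← R3 + R2: [0, 0, 0, 0, 0, 0, 0]
R4 ← R4 − R2: [0, 0, 0, 0, 0, 0, 0]
The echelon form has 2 nonzero rows, and every pivot lies in the first 6 columns, so rank(T) = rank([T|b]) = 2.
The system is consistent.

yes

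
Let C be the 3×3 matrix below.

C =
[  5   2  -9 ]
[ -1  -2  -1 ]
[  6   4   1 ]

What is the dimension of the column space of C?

3

Row reduce to echelon form.
R2 ← R2 + (1/5)·R1: [0, -8/5, -14/5]
R3 ← R3 − (6/5)·R1: [0, 8/5, 59/5]
R3 ← R3 + R2: [0, 0, 9]
Echelon form has 3 nonzero rows, so rank(C) = 3.
The column space has dimension equal to the rank: 3.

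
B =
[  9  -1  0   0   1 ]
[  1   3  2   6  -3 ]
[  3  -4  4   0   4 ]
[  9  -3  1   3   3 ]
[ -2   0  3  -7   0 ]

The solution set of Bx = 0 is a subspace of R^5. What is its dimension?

1

Row reduce to echelon form.
R2 ← R2 − (1/9)·R1: [0, 28/9, 2, 6, -28/9]
R3 ← R3 − (1/3)·R1: [0, -11/3, 4, 0, 11/3]
R4 ← R4 − R1: [0, -2, 1, 3, 2]
R5 ← R5 + (2/9)·R1: [0, -2/9, 3, -7, 2/9]
R3 ← R3 + (33/28)·R2: [0, 0, 89/14, 99/14, 0]
R4 ← R4 + (9/14)·R2: [0, 0, 16/7, 48/7, 0]
R5 ← R5 + (1/14)·R2: [0, 0, 22/7, -46/7, 0]
R4 ← R4 − (32/89)·R3: [0, 0, 0, 384/89, 0]
R5 ← R5 − (44/89)·R3: [0, 0, 0, -896/89, 0]
R5 ← R5 + (7/3)·R4: [0, 0, 0, 0, 0]
4 nonzero rows, so rank(B) = 4.
B has 5 columns; by rank–nullity, nullity = 5 − 4 = 1.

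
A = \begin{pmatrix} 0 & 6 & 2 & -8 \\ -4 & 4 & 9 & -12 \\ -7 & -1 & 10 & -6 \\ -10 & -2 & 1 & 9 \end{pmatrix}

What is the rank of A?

Row reduce to echelon form.
Swap R1 ↔ R2
R3 ← R3 − (7/4)·R1: [0, -8, -23/4, 15]
R4 ← R4 − (5/2)·R1: [0, -12, -43/2, 39]
R3 ← R3 + (4/3)·R2: [0, 0, -37/12, 13/3]
R4 ← R4 + (2)·R2: [0, 0, -35/2, 23]
R4 ← R4 − (210/37)·R3: [0, 0, 0, -59/37]
Echelon form has 4 nonzero rows, so rank(A) = 4.

4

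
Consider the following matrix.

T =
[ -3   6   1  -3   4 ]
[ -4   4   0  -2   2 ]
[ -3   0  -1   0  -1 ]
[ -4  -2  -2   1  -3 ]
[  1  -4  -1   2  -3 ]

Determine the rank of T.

2

Row reduce to echelon form.
R2 ← R2 − (4/3)·R1: [0, -4, -4/3, 2, -10/3]
R3 ← R3 − R1: [0, -6, -2, 3, -5]
R4 ← R4 − (4/3)·R1: [0, -10, -10/3, 5, -25/3]
R5 ← R5 + (1/3)·R1: [0, -2, -2/3, 1, -5/3]
R3 ← R3 − (3/2)·R2: [0, 0, 0, 0, 0]
R4 ← R4 − (5/2)·R2: [0, 0, 0, 0, 0]
R5 ← R5 − (1/2)·R2: [0, 0, 0, 0, 0]
Echelon form has 2 nonzero rows, so rank(T) = 2.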